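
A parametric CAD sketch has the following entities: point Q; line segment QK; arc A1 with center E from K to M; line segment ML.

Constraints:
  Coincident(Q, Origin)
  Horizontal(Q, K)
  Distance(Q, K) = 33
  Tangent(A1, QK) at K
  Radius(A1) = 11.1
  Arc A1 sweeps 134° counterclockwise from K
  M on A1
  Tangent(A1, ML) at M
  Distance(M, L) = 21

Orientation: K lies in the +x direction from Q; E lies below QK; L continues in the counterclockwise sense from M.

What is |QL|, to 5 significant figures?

52.142

Q is at the origin; QK is horizontal with |QK| = 33.0 and K on the +x side, so K = (33.000, 0.0000). Tangency of A1 to QK means the radius EK is perpendicular to QK, so E = K + (0, -11.1) = (33.000, -11.100). On A1, K sits at bearing 90° from E; a 134° counterclockwise sweep puts M at bearing 224°, so M = E + 11.1·(cos 224°, sin 224°) = (25.015, -18.811). Since A1 is tangent to ML there, EM ⟂ ML, so ML runs along (−sin 224°, cos 224°); with |ML| = 21.0, L = (39.603, -33.917). Then |QL| = |L − Q| = 52.142.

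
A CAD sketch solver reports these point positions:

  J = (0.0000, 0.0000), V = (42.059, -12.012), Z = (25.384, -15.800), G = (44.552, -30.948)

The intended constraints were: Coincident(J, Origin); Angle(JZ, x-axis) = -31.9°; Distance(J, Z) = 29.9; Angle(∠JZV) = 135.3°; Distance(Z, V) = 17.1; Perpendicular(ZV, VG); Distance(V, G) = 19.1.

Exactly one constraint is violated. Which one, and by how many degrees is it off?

Perpendicular(ZV, VG) — off by 5.30°.

J = (0.00, 0.00) ✓; JZ at -31.90° ✓; |JZ| = 29.90 ✓; ∠JZV = 135.3° ✓; |ZV| = 17.10 ✓; ∠(ZV, VG) = 95.30° ✗; |VG| = 19.10 ✓.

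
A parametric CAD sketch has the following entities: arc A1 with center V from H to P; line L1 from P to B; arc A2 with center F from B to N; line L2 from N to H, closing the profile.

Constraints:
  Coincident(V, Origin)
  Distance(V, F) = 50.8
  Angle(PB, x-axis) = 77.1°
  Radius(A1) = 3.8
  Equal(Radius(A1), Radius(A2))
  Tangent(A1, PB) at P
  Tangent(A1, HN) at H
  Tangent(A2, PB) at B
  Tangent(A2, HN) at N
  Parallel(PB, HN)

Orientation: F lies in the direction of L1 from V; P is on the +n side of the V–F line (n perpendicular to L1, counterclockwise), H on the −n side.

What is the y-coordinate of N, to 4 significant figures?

48.67

Tangency of A1 to both parallel lines with radius 3.8 puts P and H at V ± 3.8·n: P = (-3.704, 0.8484), H = (3.704, -0.8484). Equal radii place B and N the same way about F: B = F + 3.8·n = (7.637, 50.37), N = F − 3.8·n = (15.05, 48.67). So N.y = 48.67.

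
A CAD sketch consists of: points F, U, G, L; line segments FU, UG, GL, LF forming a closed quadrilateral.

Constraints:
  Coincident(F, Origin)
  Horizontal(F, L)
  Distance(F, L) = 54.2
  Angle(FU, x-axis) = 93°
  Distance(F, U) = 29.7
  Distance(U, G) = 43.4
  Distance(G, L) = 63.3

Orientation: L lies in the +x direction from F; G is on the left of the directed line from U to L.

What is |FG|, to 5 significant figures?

66.268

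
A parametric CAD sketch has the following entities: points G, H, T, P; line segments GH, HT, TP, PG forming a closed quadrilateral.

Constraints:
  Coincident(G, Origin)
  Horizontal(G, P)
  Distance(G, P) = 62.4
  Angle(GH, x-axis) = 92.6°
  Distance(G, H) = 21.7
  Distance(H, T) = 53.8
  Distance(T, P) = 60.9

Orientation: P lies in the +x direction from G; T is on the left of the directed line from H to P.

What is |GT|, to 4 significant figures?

69.28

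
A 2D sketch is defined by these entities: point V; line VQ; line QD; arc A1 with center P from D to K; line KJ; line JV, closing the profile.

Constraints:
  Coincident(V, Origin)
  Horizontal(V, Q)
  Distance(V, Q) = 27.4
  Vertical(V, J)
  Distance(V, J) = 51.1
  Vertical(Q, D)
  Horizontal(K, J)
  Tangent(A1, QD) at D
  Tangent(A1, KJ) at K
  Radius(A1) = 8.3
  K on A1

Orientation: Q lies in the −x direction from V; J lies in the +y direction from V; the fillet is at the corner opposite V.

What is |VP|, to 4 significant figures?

46.87

V is at the origin; V and Q share the same y with |VQ| = 27.4 and Q on the −x side, so Q = (-27.40, 0.000). V and J share the same x with |VJ| = 51.1 and J on the +y side, so J = (0.000, 51.10). The virtual corner opposite V is at (-27.40, 51.10). Tangency of A1 to QD means the radius PD is perpendicular to QD and A1 meets KJ tangentially, so PK is at right angles to KJ, with radius 8.3, so the center P sits 8.3 in from both sides at P = (-19.10, 42.80). Then |VP| = |P − V| = 46.87.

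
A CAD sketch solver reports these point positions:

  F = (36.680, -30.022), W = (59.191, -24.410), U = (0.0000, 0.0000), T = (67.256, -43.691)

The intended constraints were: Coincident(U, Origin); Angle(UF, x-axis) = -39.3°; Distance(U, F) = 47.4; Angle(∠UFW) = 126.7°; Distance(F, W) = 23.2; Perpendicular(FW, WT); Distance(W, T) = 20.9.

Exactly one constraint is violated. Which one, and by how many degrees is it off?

Perpendicular(FW, WT) — off by 8.70°.

U = (0.00, 0.00) ✓; UF at -39.30° ✓; |UF| = 47.40 ✓; ∠UFW = 126.7° ✓; |FW| = 23.20 ✓; ∠(FW, WT) = 81.30° ✗; |WT| = 20.90 ✓.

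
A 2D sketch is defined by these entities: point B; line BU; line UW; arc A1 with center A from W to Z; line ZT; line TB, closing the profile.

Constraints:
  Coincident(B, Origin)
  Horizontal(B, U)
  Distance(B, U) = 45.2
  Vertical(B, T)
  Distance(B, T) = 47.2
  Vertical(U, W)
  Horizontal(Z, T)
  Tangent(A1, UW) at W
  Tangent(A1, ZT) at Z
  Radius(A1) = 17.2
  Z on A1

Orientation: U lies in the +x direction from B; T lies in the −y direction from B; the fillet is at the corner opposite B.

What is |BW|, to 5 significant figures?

54.250

B is at the origin; B and U share the same y with |BU| = 45.2 and U on the +x side, so U = (45.200, 0.0000). B and T share the same x with |BT| = 47.2 and T on the −y side, so T = (0.0000, -47.200). The virtual corner opposite B is at (45.200, -47.200). Since A1 is tangent to UW there, AW ⟂ UW and the tangent condition forces AZ to be normal to ZT, with radius 17.2, so the center A sits 17.2 in from both sides at A = (28.000, -30.000). That places the tangent points at W = (45.200, -30.000) on UW and Z = (28.000, -47.200) on ZT. Then |BW| = |W − B| = 54.250.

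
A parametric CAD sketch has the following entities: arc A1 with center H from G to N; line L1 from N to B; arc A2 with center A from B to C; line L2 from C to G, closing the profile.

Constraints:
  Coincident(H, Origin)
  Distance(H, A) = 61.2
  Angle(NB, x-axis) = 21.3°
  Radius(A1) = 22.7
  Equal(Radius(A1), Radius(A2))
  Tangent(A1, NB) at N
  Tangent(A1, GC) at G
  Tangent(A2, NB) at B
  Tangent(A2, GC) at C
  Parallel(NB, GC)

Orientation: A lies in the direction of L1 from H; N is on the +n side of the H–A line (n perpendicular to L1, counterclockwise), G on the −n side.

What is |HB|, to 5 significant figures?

65.274

Tangency of A1 to both parallel lines with radius 22.7 puts N and G at H ± 22.7·n: N = (-8.2458, 21.149), G = (8.2458, -21.149). Equal radii place B and C the same way about A: B = A + 22.7·n = (48.774, 43.380), C = A − 22.7·n = (65.265, 1.0816). Then |HB| = |B − H| = 65.274.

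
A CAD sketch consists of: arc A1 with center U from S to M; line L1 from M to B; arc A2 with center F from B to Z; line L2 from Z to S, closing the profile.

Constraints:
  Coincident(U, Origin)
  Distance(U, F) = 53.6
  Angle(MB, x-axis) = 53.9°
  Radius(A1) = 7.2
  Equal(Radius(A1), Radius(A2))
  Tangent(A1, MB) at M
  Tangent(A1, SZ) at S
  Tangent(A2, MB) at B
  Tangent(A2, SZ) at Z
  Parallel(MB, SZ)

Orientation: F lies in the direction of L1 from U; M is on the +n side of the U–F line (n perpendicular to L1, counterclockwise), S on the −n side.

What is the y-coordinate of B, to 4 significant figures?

47.55

The slot axis is L1's direction at 53.9°, so u = (cos 53.9°, sin 53.9°) = (0.5892, 0.8080) and n = (−sin 53.9°, cos 53.9°) = (-0.8080, 0.5892). U is at the origin and F lies 53.6 along u from U, so F = 53.6·u = (31.58, 43.31). Tangency of A1 to both parallel lines with radius 7.2 puts M and S at U ± 7.2·n: M = (-5.818, 4.242), S = (5.818, -4.242). Equal radii place B and Z the same way about F: B = F + 7.2·n = (25.76, 47.55), Z = F − 7.2·n = (37.40, 39.07). So B.y = 47.55.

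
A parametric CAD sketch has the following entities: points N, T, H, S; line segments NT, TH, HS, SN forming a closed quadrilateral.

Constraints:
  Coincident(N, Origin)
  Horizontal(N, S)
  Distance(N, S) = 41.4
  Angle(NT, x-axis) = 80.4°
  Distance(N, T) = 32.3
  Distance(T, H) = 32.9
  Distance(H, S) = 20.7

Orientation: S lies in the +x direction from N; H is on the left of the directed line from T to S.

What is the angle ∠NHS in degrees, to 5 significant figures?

75.883°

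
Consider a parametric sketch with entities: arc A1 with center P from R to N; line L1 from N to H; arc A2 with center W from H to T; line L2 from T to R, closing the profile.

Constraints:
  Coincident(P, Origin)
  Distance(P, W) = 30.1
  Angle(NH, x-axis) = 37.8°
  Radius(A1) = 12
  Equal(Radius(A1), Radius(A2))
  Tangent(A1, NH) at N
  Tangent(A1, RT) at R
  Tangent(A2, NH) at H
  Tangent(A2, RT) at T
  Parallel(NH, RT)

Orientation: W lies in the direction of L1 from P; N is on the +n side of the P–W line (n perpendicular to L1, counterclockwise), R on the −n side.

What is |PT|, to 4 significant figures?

32.40

Tangency of A1 to both parallel lines with radius 12.0 puts N and R at P ± 12.0·n: N = (-7.355, 9.482), R = (7.355, -9.482). Equal radii place H and T the same way about W: H = W + 12.0·n = (16.43, 27.93), T = W − 12.0·n = (31.14, 8.967). Then |PT| = |T − P| = 32.40.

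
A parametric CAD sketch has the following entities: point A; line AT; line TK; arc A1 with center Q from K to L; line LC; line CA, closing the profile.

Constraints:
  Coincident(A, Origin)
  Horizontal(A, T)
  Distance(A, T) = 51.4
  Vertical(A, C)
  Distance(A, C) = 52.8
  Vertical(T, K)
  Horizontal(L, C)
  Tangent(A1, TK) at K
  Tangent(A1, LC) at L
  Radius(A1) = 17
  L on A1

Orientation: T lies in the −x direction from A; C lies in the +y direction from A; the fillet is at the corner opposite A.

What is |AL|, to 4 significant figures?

63.02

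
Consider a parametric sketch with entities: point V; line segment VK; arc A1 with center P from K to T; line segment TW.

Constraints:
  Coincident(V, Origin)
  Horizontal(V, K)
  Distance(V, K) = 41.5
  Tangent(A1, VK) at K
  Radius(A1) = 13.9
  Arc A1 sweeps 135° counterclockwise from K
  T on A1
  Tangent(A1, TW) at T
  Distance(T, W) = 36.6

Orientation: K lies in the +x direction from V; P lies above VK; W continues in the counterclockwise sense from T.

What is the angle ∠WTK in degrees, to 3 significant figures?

113°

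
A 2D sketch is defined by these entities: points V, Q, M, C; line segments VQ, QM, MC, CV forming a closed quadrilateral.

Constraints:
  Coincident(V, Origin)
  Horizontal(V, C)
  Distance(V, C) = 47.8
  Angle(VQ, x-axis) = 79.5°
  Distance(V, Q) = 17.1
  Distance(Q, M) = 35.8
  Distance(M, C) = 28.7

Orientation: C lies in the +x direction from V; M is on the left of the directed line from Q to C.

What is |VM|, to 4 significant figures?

46.08

Checks: |QM| = 35.80 ✓; |MC| = 28.70 ✓.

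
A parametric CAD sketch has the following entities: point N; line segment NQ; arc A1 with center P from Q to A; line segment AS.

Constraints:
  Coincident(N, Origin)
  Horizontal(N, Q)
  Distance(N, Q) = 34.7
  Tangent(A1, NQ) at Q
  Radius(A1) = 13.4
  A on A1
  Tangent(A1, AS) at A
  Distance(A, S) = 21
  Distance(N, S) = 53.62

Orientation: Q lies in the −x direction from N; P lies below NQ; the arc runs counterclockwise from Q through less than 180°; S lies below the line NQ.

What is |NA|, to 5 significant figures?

50.567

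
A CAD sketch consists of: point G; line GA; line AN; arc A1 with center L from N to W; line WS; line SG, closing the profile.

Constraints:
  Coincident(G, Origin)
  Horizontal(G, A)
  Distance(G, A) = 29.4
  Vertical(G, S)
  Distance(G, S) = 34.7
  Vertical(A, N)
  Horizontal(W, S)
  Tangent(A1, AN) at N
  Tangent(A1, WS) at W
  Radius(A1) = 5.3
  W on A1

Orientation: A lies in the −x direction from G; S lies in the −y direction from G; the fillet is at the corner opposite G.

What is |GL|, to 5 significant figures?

38.015

G is at the origin; GA is horizontal with |GA| = 29.4 and A on the −x side, so A = (-29.400, 0.0000). G and S share the same x with |GS| = 34.7 and S on the −y side, so S = (0.0000, -34.700). The virtual corner opposite G is at (-29.400, -34.700). Since A1 is tangent to AN there, LN ⟂ AN and A1 meets WS tangentially, so LW is at right angles to WS, with radius 5.3, so the center L sits 5.3 in from both sides at L = (-24.100, -29.400). Then |GL| = |L − G| = 38.015.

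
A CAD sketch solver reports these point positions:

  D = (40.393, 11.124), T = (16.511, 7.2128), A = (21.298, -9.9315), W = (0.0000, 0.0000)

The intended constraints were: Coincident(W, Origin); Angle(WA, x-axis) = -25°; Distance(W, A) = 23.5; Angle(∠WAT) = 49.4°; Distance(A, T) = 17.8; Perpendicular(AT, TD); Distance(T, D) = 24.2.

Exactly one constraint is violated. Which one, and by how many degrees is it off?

Perpendicular(AT, TD) — off by 6.30°.

W = (0.00, 0.00) ✓; WA at -25.00° ✓; |WA| = 23.50 ✓; ∠WAT = 49.40° ✓; |AT| = 17.80 ✓; ∠(AT, TD) = 96.30° ✗; |TD| = 24.20 ✓.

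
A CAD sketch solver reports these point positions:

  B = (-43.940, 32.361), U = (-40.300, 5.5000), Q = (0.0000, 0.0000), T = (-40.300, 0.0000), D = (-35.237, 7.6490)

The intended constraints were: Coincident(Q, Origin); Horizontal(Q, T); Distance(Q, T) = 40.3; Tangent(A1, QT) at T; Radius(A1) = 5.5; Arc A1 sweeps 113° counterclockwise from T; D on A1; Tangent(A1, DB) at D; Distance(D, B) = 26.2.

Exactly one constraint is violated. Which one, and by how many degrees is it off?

Tangent(A1, DB) at D — off by 3.60°.

Q = (0.00, 0.00) ✓; Q.y = 0.00, T.y = 0.00 ✓; |QT| = 40.30 ✓; ∠(UT, TQ) = 90.00° ✓; |UT| = 5.500 ✓; bearing(U→D) − bearing(U→T) = 113.0° ✓; |UD| = 5.500 ✓; ∠(UD, DB) = 93.60° ✗; |DB| = 26.20 ✓.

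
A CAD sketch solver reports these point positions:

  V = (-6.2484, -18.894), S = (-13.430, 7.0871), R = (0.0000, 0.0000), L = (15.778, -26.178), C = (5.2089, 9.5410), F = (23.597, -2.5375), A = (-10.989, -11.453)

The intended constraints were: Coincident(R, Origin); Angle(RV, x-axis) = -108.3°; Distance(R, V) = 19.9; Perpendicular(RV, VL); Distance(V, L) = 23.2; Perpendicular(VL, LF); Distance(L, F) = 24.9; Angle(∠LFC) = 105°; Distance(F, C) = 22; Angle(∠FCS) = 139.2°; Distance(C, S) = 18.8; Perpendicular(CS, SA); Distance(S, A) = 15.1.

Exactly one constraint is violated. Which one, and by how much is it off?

Distance(S, A) = 15.1 — off by 3.60.

R = (0.00, 0.00) ✓; RV at -108.3° ✓; |RV| = 19.90 ✓; ∠(RV, VL) = 90.00° ✓; |VL| = 23.20 ✓; ∠(VL, LF) = 90.00° ✓; |LF| = 24.90 ✓; ∠LFC = 105.0° ✓; |FC| = 22.00 ✓; ∠FCS = 139.2° ✓; |CS| = 18.80 ✓; ∠(CS, SA) = 90.00° ✓; |SA| = 18.70 ✗.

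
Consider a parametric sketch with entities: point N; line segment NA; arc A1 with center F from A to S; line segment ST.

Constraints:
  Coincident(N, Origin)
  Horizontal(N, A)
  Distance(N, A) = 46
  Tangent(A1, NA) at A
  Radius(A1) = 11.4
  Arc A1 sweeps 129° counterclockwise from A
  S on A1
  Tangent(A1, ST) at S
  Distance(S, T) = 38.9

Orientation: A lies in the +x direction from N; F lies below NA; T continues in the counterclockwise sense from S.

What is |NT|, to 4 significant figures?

78.61

On A1, A sits at bearing 90° from F; a 129° counterclockwise sweep puts S at bearing 219°, so S = F + 11.4·(cos 219°, sin 219°) = (37.14, -18.57). The tangent condition forces FS to be normal to ST, so ST runs along (−sin 219°, cos 219°); with |ST| = 38.9, T = (61.62, -48.81). Then |NT| = |T − N| = 78.61.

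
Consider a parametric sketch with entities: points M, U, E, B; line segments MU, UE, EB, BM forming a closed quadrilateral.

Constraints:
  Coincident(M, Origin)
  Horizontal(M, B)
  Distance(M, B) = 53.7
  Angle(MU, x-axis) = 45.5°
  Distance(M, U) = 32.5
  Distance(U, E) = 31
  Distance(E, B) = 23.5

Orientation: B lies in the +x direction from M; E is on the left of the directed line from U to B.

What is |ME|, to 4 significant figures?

58.69

M is at the origin; MB is horizontal with |MB| = 53.7 and B in +x, so B = (53.7, 0). MU runs at 45.5° with |MU| = 32.5, so U = (22.78, 23.18). E is determined by |UE| = 31.0 and |EB| = 23.5 together: it lies at the intersection of circle(U, 31.0) and circle(B, 23.5). With |UB| = 38.64, the foot of the radical line on UB is 24.61 from U and the perpendicular offset is √(31.0² − 24.61²) = 18.85. Taking the left-of-UB solution: E = (53.78, 23.50).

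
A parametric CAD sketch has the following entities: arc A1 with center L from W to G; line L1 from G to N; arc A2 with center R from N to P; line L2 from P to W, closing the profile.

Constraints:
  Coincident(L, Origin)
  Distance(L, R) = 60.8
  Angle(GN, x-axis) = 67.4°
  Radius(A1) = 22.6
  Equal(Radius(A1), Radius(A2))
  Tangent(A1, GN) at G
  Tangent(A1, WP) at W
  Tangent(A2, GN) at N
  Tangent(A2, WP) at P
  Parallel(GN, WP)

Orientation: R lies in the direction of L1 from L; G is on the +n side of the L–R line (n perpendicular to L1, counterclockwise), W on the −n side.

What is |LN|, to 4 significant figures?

64.86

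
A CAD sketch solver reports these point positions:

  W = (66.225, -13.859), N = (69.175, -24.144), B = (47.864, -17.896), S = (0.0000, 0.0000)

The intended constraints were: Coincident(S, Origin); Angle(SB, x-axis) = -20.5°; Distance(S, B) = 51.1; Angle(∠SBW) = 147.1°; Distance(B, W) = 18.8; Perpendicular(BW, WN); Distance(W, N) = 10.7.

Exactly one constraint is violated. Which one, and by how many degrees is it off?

Perpendicular(BW, WN) — off by 3.60°.

S = (0.00, 0.00) ✓; SB at -20.50° ✓; |SB| = 51.10 ✓; ∠SBW = 147.1° ✓; |BW| = 18.80 ✓; ∠(BW, WN) = 86.40° ✗; |WN| = 10.70 ✓.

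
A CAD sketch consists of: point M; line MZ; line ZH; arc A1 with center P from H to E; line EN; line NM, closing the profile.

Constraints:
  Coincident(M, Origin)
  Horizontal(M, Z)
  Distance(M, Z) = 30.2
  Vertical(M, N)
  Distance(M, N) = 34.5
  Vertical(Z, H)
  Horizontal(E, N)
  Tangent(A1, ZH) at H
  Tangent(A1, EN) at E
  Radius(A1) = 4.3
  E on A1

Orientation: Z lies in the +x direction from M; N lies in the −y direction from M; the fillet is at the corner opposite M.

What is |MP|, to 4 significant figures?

39.79

M is at the origin; MZ is horizontal with |MZ| = 30.2 and Z on the +x side, so Z = (30.20, 0.000). MN is vertical with |MN| = 34.5 and N on the −y side, so N = (0.000, -34.50). The virtual corner opposite M is at (30.20, -34.50). A1 meets ZH tangentially, so PH is at right angles to ZH and A1 meets EN tangentially, so PE is at right angles to EN, with radius 4.3, so the center P sits 4.3 in from both sides at P = (25.90, -30.20). Then |MP| = |P − M| = 39.79.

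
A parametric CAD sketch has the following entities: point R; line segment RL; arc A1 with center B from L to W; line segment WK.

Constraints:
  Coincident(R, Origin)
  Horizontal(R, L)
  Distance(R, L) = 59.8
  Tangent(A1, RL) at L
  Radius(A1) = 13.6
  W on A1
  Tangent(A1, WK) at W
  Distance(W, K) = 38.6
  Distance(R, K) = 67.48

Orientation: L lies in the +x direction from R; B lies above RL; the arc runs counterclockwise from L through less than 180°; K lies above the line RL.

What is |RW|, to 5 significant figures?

73.466

R is at the origin; RL is horizontal with |RL| = 59.8 and L on the +x side, so L = (59.800, 0.0000). The tangent condition forces BL to be normal to RL, so B = L + (0, 13.6) = (59.800, 13.600). Since BW ⟂ WK (tangency), |BK| = √(13.6² + 38.6²) = 40.926 regardless of where W sits on A1. So K lies on both circle(R, 67.48) and circle(B, 40.926); the above-RL intersection is K = (43.851, 51.290). W is the foot of the tangent from K: W = (69.852, 22.761).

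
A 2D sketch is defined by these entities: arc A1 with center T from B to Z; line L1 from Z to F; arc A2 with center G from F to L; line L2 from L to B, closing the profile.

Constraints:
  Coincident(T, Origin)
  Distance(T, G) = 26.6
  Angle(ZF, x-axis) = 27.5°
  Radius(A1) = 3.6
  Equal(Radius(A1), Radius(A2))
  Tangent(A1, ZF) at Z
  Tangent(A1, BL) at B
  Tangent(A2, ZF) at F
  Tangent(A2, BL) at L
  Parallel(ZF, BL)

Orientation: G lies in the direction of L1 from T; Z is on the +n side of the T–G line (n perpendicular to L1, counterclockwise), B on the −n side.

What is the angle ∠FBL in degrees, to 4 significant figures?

15.15°

The slot axis is L1's direction at 27.5°, so u = (cos 27.5°, sin 27.5°) = (0.8870, 0.4617) and n = (−sin 27.5°, cos 27.5°) = (-0.4617, 0.8870). T is at the origin and G lies 26.6 along u from T, so G = 26.6·u = (23.59, 12.28). Tangency of A1 to both parallel lines with radius 3.6 puts Z and B at T ± 3.6·n: Z = (-1.662, 3.193), B = (1.662, -3.193). Equal radii place F and L the same way about G: F = G + 3.6·n = (21.93, 15.48), L = G − 3.6·n = (25.26, 9.089). Then cos ∠FBL = BF·BL / (|BF||BL|), giving 15.15°.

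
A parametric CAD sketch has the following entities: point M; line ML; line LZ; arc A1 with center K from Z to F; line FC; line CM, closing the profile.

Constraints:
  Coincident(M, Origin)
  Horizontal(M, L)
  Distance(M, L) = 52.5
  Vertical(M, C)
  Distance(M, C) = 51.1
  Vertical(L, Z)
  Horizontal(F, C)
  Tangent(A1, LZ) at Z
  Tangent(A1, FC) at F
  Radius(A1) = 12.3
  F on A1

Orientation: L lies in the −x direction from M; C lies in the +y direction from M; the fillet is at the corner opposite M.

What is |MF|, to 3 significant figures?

65.0

M is at the origin; ML is horizontal with |ML| = 52.5 and L on the −x side, so L = (-52.5, 0.00). M and C share the same x with |MC| = 51.1 and C on the +y side, so C = (0.00, 51.1). The virtual corner opposite M is at (-52.5, 51.1). Tangency of A1 to LZ means the radius KZ is perpendicular to LZ and since A1 is tangent to FC there, KF ⟂ FC, with radius 12.3, so the center K sits 12.3 in from both sides at K = (-40.2, 38.8). That places the tangent points at Z = (-52.5, 38.8) on LZ and F = (-40.2, 51.1) on FC. Then |MF| = |F − M| = 65.0.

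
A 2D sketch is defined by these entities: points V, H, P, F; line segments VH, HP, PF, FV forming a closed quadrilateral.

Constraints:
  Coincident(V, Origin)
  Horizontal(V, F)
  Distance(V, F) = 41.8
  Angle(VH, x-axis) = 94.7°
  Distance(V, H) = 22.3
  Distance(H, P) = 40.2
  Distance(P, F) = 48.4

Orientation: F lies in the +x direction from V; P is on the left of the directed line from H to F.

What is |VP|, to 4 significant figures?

55.63

Checks: |HP| = 40.20 ✓; |PF| = 48.40 ✓.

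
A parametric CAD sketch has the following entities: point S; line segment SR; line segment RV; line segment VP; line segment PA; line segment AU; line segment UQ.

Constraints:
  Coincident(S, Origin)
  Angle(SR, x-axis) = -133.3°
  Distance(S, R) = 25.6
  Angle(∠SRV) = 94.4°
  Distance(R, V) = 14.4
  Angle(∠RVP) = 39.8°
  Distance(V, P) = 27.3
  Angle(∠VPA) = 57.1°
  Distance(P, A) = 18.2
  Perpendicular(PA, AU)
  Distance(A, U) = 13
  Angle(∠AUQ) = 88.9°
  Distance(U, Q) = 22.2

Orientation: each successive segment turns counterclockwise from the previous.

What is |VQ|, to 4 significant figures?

21.48

S is at the origin; SR runs at -133.3° with length 25.6, so R = (-17.56, -18.63). ∠SRV = 94.4° gives RV at -47.70° from the x-axis; with |RV| = 14.4, V = (-7.866, -29.28). ∠RVP = 39.8° gives VP at 92.50° from the x-axis; with |VP| = 27.3, P = (-9.056, -2.008). ∠VPA = 57.1° gives PA at -144.6° from the x-axis; with |PA| = 18.2, A = (-23.89, -12.55). The perpendicularity gives AU at right angles to PA, so AU runs at -54.60°; with |AU| = 13.0, U = (-16.36, -23.15). ∠AUQ = 88.9° gives UQ at 36.50° from the x-axis; with |UQ| = 22.2, Q = (1.485, -9.942). Then |VQ| = |Q − V| = 21.48.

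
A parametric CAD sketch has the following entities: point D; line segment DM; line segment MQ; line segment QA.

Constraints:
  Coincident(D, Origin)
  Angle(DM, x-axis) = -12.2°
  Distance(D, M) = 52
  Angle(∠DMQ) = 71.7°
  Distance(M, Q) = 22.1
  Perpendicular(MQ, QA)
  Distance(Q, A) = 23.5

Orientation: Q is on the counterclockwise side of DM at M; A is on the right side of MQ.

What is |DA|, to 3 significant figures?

73.1

D is at the origin; DM runs at -12.2° with length 52.0, so M = 52.0·(cos -12.2°, sin -12.2°) = (50.8, -11.0). ∠DMQ = 71.7°, so MQ runs at -12.2° + (180° − 71.7°) = 96.1° from the x-axis; with |MQ| = 22.1, Q = M + 22.1·(cos 96.1°, sin 96.1°) = (48.5, 11.0). MQ is perpendicular to QA; with |QA| = 23.5 on the right of MQ, A = Q + 23.5·(0.994, 0.106) = (71.8, 13.5). Then |DA| = |A − D| = 73.1.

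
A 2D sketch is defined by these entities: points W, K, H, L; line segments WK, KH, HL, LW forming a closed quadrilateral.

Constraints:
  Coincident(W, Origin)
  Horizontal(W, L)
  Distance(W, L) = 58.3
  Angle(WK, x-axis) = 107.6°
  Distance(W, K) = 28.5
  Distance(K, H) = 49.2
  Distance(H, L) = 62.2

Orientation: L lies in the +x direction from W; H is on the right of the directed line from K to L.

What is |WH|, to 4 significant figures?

21.30

W is at the origin; WL is horizontal with |WL| = 58.3 and L in +x, so L = (58.3, 0). WK runs at 107.6° with |WK| = 28.5, so K = (-8.618, 27.17). H is determined by |KH| = 49.2 and |HL| = 62.2 together: it lies at the intersection of circle(K, 49.2) and circle(L, 62.2). With |KL| = 72.22, the foot of the radical line on KL is 26.08 from K and the perpendicular offset is √(49.2² − 26.08²) = 41.72. Taking the right-of-KL solution: H = (-0.1399, -21.30).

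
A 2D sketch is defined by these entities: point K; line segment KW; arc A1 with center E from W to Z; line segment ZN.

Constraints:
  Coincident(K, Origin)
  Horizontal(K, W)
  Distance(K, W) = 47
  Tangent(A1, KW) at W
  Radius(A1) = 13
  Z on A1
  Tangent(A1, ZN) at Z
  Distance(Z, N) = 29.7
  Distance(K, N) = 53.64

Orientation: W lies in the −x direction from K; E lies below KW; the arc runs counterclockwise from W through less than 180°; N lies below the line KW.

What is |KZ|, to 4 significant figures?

60.02

Checks: |EZ| = 13.00 ✓; ∠(EZ, ZN) = 90.00° ✓; |ZN| = 29.70 ✓; |KN| = 53.64 ✓.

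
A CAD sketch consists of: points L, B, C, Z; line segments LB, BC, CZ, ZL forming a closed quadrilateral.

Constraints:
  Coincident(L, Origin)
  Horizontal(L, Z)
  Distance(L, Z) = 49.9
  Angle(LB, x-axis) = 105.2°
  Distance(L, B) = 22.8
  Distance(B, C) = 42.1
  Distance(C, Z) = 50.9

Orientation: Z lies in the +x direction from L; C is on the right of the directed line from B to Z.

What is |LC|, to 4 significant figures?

19.38

L is at the origin; LZ is horizontal with |LZ| = 49.9 and Z in +x, so Z = (49.9, 0). LB runs at 105.2° with |LB| = 22.8, so B = (-5.978, 22.00). C is determined by |BC| = 42.1 and |CZ| = 50.9 together: it lies at the intersection of circle(B, 42.1) and circle(Z, 50.9). With |BZ| = 60.05, the foot of the radical line on BZ is 23.21 from B and the perpendicular offset is √(42.1² − 23.21²) = 35.12. Taking the right-of-BZ solution: C = (2.753, -19.18).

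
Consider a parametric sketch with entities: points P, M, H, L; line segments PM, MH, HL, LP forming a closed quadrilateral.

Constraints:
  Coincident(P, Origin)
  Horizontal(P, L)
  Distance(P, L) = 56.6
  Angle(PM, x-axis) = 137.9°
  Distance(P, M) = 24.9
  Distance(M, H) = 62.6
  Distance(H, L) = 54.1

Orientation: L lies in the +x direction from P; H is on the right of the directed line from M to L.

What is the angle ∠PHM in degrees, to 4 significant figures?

9.261°

Checks: P.y = 0.00, L.y = 0.00 ✓; |MH| = 62.60 ✓; |HL| = 54.10 ✓.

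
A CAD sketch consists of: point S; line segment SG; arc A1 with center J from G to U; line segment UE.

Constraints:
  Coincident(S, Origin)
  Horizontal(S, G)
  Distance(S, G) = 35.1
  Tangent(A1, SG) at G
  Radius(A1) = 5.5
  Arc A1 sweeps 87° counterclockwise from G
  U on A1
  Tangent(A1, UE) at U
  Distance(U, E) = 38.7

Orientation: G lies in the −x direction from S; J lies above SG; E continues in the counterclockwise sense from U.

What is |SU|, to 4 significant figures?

30.06

The tangent condition forces JG to be normal to SG, so J = G + (0, 5.5) = (-35.10, 5.500). On A1, G sits at bearing -90° from J; an 87° counterclockwise sweep puts U at bearing -3°, so U = J + 5.5·(cos -3°, sin -3°) = (-29.61, 5.212). Then |SU| = |U − S| = 30.06.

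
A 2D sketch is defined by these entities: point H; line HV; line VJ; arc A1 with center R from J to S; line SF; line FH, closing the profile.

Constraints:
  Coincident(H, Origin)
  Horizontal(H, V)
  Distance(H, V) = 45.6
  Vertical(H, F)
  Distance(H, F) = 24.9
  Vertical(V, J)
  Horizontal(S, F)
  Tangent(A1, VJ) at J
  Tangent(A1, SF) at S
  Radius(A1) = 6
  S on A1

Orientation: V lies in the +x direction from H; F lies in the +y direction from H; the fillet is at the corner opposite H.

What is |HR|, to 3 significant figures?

43.9

H is at the origin; H and V share the same y with |HV| = 45.6 and V on the +x side, so V = (45.6, 0.00). H and F share the same x with |HF| = 24.9 and F on the +y side, so F = (0.00, 24.9). The virtual corner opposite H is at (45.6, 24.9). A1 meets VJ tangentially, so RJ is at right angles to VJ and A1 meets SF tangentially, so RS is at right angles to SF, with radius 6.0, so the center R sits 6.0 in from both sides at R = (39.6, 18.9). Then |HR| = |R − H| = 43.9.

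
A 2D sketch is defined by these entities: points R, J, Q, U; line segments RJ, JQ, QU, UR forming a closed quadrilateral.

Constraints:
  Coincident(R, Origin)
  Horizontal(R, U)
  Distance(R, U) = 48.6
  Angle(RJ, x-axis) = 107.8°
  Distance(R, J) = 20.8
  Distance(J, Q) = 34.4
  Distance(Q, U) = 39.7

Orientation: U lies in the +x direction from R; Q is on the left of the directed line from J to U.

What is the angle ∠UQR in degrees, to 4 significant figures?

73.68°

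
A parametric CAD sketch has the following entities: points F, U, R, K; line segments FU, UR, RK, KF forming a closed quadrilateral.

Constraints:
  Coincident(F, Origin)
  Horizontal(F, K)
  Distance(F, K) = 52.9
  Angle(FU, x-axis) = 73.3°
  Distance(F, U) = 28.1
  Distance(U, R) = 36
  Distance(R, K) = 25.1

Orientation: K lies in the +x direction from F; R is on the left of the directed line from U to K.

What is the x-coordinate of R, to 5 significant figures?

43.906

Checks: |UR| = 36.00 ✓; |RK| = 25.10 ✓.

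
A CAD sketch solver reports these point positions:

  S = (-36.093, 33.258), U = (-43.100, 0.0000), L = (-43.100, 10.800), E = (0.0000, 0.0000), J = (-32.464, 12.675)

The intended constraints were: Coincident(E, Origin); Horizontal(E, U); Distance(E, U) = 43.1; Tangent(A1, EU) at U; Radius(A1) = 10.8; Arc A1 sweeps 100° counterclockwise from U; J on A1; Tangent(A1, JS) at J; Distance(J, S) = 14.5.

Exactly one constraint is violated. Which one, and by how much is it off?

Distance(J, S) = 14.5 — off by 6.40.

E = (0.00, 0.00) ✓; E.y = 0.00, U.y = 0.00 ✓; |EU| = 43.10 ✓; ∠(LU, UE) = 90.00° ✓; |LU| = 10.80 ✓; bearing(L→J) − bearing(L→U) = 100.0° ✓; |LJ| = 10.80 ✓; ∠(LJ, JS) = 90.00° ✓; |JS| = 20.90 ✗.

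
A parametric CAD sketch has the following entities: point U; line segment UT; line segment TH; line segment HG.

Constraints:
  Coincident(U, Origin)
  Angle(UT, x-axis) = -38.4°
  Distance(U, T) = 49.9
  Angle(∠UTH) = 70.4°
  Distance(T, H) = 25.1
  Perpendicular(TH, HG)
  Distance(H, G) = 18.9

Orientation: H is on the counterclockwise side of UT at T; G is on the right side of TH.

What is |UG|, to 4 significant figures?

66.44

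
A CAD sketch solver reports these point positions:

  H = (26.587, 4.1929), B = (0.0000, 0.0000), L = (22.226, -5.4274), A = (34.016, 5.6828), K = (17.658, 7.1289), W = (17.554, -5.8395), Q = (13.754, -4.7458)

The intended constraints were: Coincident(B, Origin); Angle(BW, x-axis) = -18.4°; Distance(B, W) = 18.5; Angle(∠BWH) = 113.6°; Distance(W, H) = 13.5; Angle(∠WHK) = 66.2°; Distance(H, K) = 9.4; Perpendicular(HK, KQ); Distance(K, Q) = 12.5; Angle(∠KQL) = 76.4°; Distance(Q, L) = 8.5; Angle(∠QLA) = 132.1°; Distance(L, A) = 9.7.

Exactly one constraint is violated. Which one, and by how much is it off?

Distance(L, A) = 9.7 — off by 6.50.

B = (0.00, 0.00) ✓; BW at -18.40° ✓; |BW| = 18.50 ✓; ∠BWH = 113.6° ✓; |WH| = 13.50 ✓; ∠WHK = 66.20° ✓; |HK| = 9.399 ✓; ∠(HK, KQ) = 90.00° ✓; |KQ| = 12.50 ✓; ∠KQL = 76.40° ✓; |QL| = 8.499 ✓; ∠QLA = 132.1° ✓; |LA| = 16.20 ✗.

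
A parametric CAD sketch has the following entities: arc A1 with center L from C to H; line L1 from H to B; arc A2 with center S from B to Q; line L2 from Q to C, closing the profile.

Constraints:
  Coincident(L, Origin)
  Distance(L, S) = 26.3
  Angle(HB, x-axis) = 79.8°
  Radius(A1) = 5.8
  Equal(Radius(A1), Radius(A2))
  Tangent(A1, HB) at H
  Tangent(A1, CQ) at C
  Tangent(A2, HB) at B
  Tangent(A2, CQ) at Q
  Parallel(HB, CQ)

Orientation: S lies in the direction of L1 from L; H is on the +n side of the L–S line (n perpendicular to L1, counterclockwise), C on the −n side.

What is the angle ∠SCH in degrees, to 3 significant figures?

77.6°

The slot axis is L1's direction at 79.8°, so u = (cos 79.8°, sin 79.8°) = (0.177, 0.984) and n = (−sin 79.8°, cos 79.8°) = (-0.984, 0.177). L is at the origin and S lies 26.3 along u from L, so S = 26.3·u = (4.66, 25.9). Tangency of A1 to both parallel lines with radius 5.8 puts H and C at L ± 5.8·n: H = (-5.71, 1.03), C = (5.71, -1.03). Then cos ∠SCH = CS·CH / (|CS||CH|), giving 77.6°.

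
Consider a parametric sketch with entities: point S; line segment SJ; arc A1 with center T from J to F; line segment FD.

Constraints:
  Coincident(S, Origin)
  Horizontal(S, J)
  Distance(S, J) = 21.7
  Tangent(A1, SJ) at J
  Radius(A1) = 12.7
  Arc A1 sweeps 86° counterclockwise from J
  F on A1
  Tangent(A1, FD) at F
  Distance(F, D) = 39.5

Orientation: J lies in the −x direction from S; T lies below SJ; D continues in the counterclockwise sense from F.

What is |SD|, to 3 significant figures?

63.3

S is at the origin; S and J share the same y with |SJ| = 21.7 and J on the −x side, so J = (-21.7, 0.00). A1 meets SJ tangentially, so TJ is at right angles to SJ, so T = J + (0, -12.7) = (-21.7, -12.7). On A1, J sits at bearing 90° from T; an 86° counterclockwise sweep puts F at bearing 176°, so F = T + 12.7·(cos 176°, sin 176°) = (-34.4, -11.8). A1 meets FD tangentially, so TF is at right angles to FD, so FD runs along (−sin 176°, cos 176°); with |FD| = 39.5, D = (-37.1, -51.2). Then |SD| = |D − S| = 63.3.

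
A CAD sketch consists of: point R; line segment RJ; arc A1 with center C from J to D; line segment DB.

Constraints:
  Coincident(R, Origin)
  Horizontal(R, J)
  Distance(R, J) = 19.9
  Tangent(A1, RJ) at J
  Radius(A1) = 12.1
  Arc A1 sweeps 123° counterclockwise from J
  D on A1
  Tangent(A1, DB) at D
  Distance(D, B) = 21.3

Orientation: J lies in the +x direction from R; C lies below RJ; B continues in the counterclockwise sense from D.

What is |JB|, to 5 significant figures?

36.583

R is at the origin; R and J share the same y with |RJ| = 19.9 and J on the +x side, so J = (19.900, 0.0000). A1 meets RJ tangentially, so CJ is at right angles to RJ, so C = J + (0, -12.1) = (19.900, -12.100). On A1, J sits at bearing 90° from C; a 123° counterclockwise sweep puts D at bearing 213°, so D = C + 12.1·(cos 213°, sin 213°) = (9.7521, -18.690). Since A1 is tangent to DB there, CD ⟂ DB, so DB runs along (−sin 213°, cos 213°); with |DB| = 21.3, B = (21.353, -36.554). Then |JB| = |B − J| = 36.583.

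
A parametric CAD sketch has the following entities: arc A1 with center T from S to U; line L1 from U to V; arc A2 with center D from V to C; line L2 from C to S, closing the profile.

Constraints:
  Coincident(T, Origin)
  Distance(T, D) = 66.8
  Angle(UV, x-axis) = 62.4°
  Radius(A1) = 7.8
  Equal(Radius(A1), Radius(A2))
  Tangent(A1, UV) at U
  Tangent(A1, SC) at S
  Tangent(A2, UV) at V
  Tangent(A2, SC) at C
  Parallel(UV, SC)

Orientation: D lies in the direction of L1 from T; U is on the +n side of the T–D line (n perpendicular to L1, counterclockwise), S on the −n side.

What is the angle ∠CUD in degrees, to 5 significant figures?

6.4848°

Tangency of A1 to both parallel lines with radius 7.8 puts U and S at T ± 7.8·n: U = (-6.9124, 3.6137), S = (6.9124, -3.6137). Equal radii place V and C the same way about D: V = D + 7.8·n = (24.036, 62.812), C = D − 7.8·n = (37.861, 55.585). Then cos ∠CUD = UC·UD / (|UC||UD|), giving 6.4848°.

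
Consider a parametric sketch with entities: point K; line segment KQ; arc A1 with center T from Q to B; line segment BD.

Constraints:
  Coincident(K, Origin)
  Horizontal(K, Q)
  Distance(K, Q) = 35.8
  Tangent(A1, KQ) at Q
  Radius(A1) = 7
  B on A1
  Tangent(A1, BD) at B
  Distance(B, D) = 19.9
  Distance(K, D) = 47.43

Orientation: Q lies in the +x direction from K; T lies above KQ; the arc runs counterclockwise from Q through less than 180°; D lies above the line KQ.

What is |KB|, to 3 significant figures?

43.5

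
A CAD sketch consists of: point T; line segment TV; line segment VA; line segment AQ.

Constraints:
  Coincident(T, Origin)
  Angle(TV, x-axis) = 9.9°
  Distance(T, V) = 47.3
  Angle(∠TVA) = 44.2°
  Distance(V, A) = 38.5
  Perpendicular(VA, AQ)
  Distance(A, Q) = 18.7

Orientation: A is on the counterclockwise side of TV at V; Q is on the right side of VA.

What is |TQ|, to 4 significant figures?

51.88

T is at the origin; TV runs at 9.9° with length 47.3, so V = 47.3·(cos 9.9°, sin 9.9°) = (46.60, 8.132). ∠TVA = 44.2°, so VA runs at 9.9° + (180° − 44.2°) = 145.7° from the x-axis; with |VA| = 38.5, A = V + 38.5·(cos 145.7°, sin 145.7°) = (14.79, 29.83). The perpendicularity gives AQ at right angles to VA; with |AQ| = 18.7 on the right of VA, Q = A + 18.7·(0.5635, 0.8261) = (25.33, 45.28). Then |TQ| = |Q − T| = 51.88.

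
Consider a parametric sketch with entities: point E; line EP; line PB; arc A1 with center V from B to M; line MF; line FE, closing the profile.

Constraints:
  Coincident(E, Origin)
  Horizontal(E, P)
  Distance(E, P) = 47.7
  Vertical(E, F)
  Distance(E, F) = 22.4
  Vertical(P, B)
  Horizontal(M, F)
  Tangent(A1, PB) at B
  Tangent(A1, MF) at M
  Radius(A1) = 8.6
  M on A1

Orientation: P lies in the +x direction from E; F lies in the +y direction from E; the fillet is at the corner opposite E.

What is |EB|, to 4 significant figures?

49.66

The virtual corner opposite E is at (47.70, 22.40). Tangency of A1 to PB means the radius VB is perpendicular to PB and tangency of A1 to MF means the radius VM is perpendicular to MF, with radius 8.6, so the center V sits 8.6 in from both sides at V = (39.10, 13.80). That places the tangent points at B = (47.70, 13.80) on PB and M = (39.10, 22.40) on MF. Then |EB| = |B − E| = 49.66.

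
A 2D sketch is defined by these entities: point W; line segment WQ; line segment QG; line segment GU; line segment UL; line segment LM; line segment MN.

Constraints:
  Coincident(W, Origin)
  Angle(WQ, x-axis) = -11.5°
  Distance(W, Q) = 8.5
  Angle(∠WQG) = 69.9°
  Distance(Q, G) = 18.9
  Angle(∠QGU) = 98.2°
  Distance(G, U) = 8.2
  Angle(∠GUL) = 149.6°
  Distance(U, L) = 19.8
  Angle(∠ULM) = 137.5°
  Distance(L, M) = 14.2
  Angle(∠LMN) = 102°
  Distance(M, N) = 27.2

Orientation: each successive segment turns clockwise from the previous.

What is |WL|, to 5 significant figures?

20.844

∠QGU = 98.2° gives GU at 156.60° from the x-axis; with |GU| = 8.2, U = (-9.0996, -14.536). ∠GUL = 149.6° gives UL at 126.20° from the x-axis; with |UL| = 19.8, L = (-20.794, 1.4422). Then |WL| = |L − W| = 20.844.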